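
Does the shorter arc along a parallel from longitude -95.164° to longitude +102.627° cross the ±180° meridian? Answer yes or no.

Yes

Naïve |102.627 − -95.164| = 197.791° > 180°, so the shorter arc goes the other way round — across 180°.
Signed shortest Δλ = ((102.627 − -95.164 + 180) mod 360) − 180 = -162.209°.
Going west by 162.209° from -95.164° passes through 180° before reaching +102.627°.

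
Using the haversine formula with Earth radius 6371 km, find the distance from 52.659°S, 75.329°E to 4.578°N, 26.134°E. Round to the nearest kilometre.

Δλ = 26.134 − 75.329 = -49.195°.
Δφ = 4.578 − -52.659 = 57.237°.
a = sin²(Δφ/2) + cos φ₁ · cos φ₂ · sin²(Δλ/2) = 0.334172.
c = 2·atan2(√a, √(1−a)) = 1.23274 rad → d = 6371·c ≈ 7853.78 km.

7854 km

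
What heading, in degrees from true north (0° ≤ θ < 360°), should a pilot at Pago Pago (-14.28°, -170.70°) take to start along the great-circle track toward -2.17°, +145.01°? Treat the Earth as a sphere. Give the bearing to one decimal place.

281.3°

Δλ = 145.01 − -170.70 = 315.71°; wrapped into (−180°, 180°]: -44.29°.
θ = atan2( sin Δλ · cos φ₂ , cos φ₁ · sin φ₂ − sin φ₁ · cos φ₂ · cos Δλ )
  = atan2(-0.69779, 0.13974) = -78.676° → normalised to [0°, 360°): 281.324°.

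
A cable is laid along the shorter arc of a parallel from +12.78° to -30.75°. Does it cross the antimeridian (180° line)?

Signed shortest Δλ = ((-30.75 − 12.78 + 180) mod 360) − 180 = -43.53°.
Going west by 43.53° from +12.78° reaches -30.75° without touching 180°.

No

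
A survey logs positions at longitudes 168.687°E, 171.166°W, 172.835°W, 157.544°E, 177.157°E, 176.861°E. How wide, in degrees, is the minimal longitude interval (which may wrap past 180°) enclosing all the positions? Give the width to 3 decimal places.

31.290°

Sort the longitudes: -172.835°, -171.166°, +157.544°, +168.687°, +176.861°, +177.157°.
Eastward gaps between consecutive values (wrapping around): 1.669°, 328.710°, 11.143°, 8.174°, 0.296°, 10.008°.
Largest gap = 328.710° ⇒ minimal covering band is its complement: 360° − 328.710° = 31.290°.
Band runs from +157.544° eastward to -171.166°, crossing the antimeridian.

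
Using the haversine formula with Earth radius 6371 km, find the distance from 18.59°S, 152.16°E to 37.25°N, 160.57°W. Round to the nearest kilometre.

Δλ = -160.57 − 152.16 = -312.73°; wrapped into (−180°, 180°]: 47.27°.
Δφ = 37.25 − -18.59 = 55.84°.
a = sin²(Δφ/2) + cos φ₁ · cos φ₂ · sin²(Δλ/2) = 0.340511.
c = 2·atan2(√a, √(1−a)) = 1.24615 rad → d = 6371·c ≈ 7939.20 km.

7939 km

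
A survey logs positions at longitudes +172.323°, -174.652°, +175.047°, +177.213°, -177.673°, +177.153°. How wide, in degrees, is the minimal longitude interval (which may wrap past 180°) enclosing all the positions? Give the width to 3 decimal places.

13.025°

Sort the longitudes: -177.673°, -174.652°, +172.323°, +175.047°, +177.153°, +177.213°.
Eastward gaps between consecutive values (wrapping around): 3.021°, 346.975°, 2.724°, 2.106°, 0.060°, 5.114°.
Largest gap = 346.975° ⇒ minimal covering band is its complement: 360° − 346.975° = 13.025°.
Band runs from +172.323° eastward to -174.652°, crossing the antimeridian.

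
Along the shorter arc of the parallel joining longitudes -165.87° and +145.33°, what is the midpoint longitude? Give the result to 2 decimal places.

Signed shortest Δλ from -165.87° to +145.33° is -48.80°.
Midpoint longitude = -165.87° + (-48.80°)/2 = -165.87° − 24.40° = -190.27°.
Normalise into (−180°, 180°]: +169.73°.
(The naïve average (-165.87 + +145.33)/2 = -10.27° is on the wrong side of the globe.)

+169.73°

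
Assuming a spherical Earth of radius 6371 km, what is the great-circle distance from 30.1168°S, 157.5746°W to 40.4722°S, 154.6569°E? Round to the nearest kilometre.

Δλ = 154.6569 − -157.5746 = 312.2315°; wrapped into (−180°, 180°]: -47.7685°.
Δφ = -40.4722 − -30.1168 = -10.3554°.
a = sin²(Δφ/2) + cos φ₁ · cos φ₂ · sin²(Δλ/2) = 0.116019.
c = 2·atan2(√a, √(1−a)) = 0.69514 rad → d = 6371·c ≈ 4428.75 km.

4429 km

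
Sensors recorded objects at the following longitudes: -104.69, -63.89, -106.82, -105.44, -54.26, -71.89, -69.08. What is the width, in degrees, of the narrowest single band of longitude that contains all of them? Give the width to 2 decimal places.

Sort the longitudes: -106.82°, -105.44°, -104.69°, -71.89°, -69.08°, -63.89°, -54.26°.
Eastward gaps between consecutive values (wrapping around): 1.38°, 0.75°, 32.80°, 2.81°, 5.19°, 9.63°, 307.44°.
Largest gap = 307.44° ⇒ minimal covering band is its complement: 360° − 307.44° = 52.56°.
Band runs from -106.82° eastward to -54.26°.

52.56°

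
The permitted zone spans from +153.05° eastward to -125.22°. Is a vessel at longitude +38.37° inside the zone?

Band width going east from +153.05° to -125.22°: ((-125.22 − 153.05) mod 360) = 81.73°.
Offset of +38.37° east of the west edge: ((38.37 − 153.05) mod 360) = 245.32°.
245.32° > 81.73° ⇒ outside.

No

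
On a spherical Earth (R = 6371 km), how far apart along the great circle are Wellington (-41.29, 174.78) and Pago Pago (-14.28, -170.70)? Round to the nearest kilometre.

Δλ = -170.70 − 174.78 = -345.48°; wrapped into (−180°, 180°]: 14.52°.
Δφ = -14.28 − -41.29 = 27.01°.
a = sin²(Δφ/2) + cos φ₁ · cos φ₂ · sin²(Δλ/2) = 0.066165.
c = 2·atan2(√a, √(1−a)) = 0.52030 rad → d = 6371·c ≈ 3314.83 km.

3315 km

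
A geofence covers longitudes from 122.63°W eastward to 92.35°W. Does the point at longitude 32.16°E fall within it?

Band width going east from -122.63° to -92.35°: ((-92.35 − -122.63) mod 360) = 30.28°.
Offset of +32.16° east of the west edge: ((32.16 − -122.63) mod 360) = 154.79°.
154.79° > 30.28° ⇒ outside.

No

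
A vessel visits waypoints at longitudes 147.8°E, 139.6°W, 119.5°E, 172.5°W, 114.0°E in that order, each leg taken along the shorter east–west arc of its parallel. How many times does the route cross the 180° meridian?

4

Leg 1: +147.8° → -139.6°, shortest Δλ = 72.6° (east) — crosses 180°.
Leg 2: -139.6° → +119.5°, shortest Δλ = -100.9° (west) — crosses 180°.
Leg 3: +119.5° → -172.5°, shortest Δλ = 68.0° (east) — crosses 180°.
Leg 4: -172.5° → +114.0°, shortest Δλ = -73.5° (west) — crosses 180°.
Total crossings: 4.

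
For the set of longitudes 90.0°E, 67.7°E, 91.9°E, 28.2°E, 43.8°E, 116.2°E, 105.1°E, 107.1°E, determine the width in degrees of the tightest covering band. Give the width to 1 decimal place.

Sort the longitudes: +28.2°, +43.8°, +67.7°, +90.0°, +91.9°, +105.1°, +107.1°, +116.2°.
Eastward gaps between consecutive values (wrapping around): 15.6°, 23.9°, 22.3°, 1.9°, 13.2°, 2.0°, 9.1°, 272.0°.
Largest gap = 272.0° ⇒ minimal covering band is its complement: 360° − 272.0° = 88.0°.
Band runs from +28.2° eastward to +116.2°.

88.0°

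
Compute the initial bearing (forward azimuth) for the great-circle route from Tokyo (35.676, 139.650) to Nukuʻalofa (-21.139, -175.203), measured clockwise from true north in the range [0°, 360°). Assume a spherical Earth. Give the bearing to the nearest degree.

Δλ = -175.203 − 139.650 = -314.853°; wrapped into (−180°, 180°]: 45.147°.
θ = atan2( sin Δλ · cos φ₂ , cos φ₁ · sin φ₂ − sin φ₁ · cos φ₂ · cos Δλ )
  = atan2(0.66121, -0.67660) = 135.659° → normalised to [0°, 360°): 135.659°.

136°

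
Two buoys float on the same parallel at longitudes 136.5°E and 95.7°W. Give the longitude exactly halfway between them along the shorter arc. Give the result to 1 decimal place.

Signed shortest Δλ from +136.5° to -95.7° is +127.8°.
Midpoint longitude = +136.5° + (+127.8°)/2 = +136.5° + 63.9° = +200.4°.
Normalise into (−180°, 180°]: -159.6°.
(The naïve average (+136.5 + -95.7)/2 = 20.4° is on the wrong side of the globe.)

159.6°W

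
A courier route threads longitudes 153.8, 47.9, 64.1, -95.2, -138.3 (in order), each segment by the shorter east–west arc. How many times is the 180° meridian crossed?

0

Leg 1: +153.8° → +47.9°, shortest Δλ = -105.9° (west) — does not cross 180°.
Leg 2: +47.9° → +64.1°, shortest Δλ = 16.2° (east) — does not cross 180°.
Leg 3: +64.1° → -95.2°, shortest Δλ = -159.3° (west) — does not cross 180°.
Leg 4: -95.2° → -138.3°, shortest Δλ = -43.1° (west) — does not cross 180°.
Total crossings: 0.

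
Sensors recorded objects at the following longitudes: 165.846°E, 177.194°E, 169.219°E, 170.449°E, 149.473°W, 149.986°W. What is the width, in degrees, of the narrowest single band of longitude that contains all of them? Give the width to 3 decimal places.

Sort the longitudes: -149.986°, -149.473°, +165.846°, +169.219°, +170.449°, +177.194°.
Eastward gaps between consecutive values (wrapping around): 0.513°, 315.319°, 3.373°, 1.230°, 6.745°, 32.820°.
Largest gap = 315.319° ⇒ minimal covering band is its complement: 360° − 315.319° = 44.681°.
Band runs from +165.846° eastward to -149.473°, crossing the antimeridian.

44.681°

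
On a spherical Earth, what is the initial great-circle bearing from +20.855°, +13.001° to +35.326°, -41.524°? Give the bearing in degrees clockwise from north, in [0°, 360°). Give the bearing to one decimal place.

Δλ = -41.524 − 13.001 = -54.525°.
θ = atan2( sin Δλ · cos φ₂ , cos φ₁ · sin φ₂ − sin φ₁ · cos φ₂ · cos Δλ )
  = atan2(-0.66442, 0.37178) = -60.771° → normalised to [0°, 360°): 299.229°.

299.2°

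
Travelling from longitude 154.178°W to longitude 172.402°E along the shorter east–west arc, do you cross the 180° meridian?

Naïve |172.402 − -154.178| = 326.58° > 180°, so the shorter arc goes the other way round — across 180°.
Signed shortest Δλ = ((172.402 − -154.178 + 180) mod 360) − 180 = -33.42°.
Going west by 33.42° from -154.178° passes through 180° before reaching +172.402°.

Yes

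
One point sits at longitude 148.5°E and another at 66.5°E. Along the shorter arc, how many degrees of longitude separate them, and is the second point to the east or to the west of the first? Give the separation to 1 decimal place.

Raw difference: 66.5 − 148.5 = -82.0°.
Normalise into (−180°, 180°]: -82.0° stays -82.0°.
Negative ⇒ the second point lies to the west; separation 82.0°.

82.0° west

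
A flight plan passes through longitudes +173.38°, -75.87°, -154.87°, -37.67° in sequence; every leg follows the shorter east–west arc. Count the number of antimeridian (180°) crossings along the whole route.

1

Leg 1: +173.38° → -75.87°, shortest Δλ = 110.75° (east) — crosses 180°.
Leg 2: -75.87° → -154.87°, shortest Δλ = -79.0° (west) — does not cross 180°.
Leg 3: -154.87° → -37.67°, shortest Δλ = 117.2° (east) — does not cross 180°.
Total crossings: 1.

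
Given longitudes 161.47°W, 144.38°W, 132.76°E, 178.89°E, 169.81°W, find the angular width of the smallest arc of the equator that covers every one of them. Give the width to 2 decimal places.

82.86°

Sort the longitudes: -169.81°, -161.47°, -144.38°, +132.76°, +178.89°.
Eastward gaps between consecutive values (wrapping around): 8.34°, 17.09°, 277.14°, 46.13°, 11.30°.
Largest gap = 277.14° ⇒ minimal covering band is its complement: 360° − 277.14° = 82.86°.
Band runs from +132.76° eastward to -144.38°, crossing the antimeridian.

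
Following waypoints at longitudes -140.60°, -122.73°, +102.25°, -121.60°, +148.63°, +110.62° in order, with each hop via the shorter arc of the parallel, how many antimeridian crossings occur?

3

Leg 1: -140.60° → -122.73°, shortest Δλ = 17.87° (east) — does not cross 180°.
Leg 2: -122.73° → +102.25°, shortest Δλ = -135.02° (west) — crosses 180°.
Leg 3: +102.25° → -121.60°, shortest Δλ = 136.15° (east) — crosses 180°.
Leg 4: -121.60° → +148.63°, shortest Δλ = -89.77° (west) — crosses 180°.
Leg 5: +148.63° → +110.62°, shortest Δλ = -38.01° (west) — does not cross 180°.
Total crossings: 3.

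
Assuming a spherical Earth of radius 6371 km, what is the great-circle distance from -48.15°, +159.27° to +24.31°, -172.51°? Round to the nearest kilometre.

8535 km

Δλ = -172.51 − 159.27 = -331.78°; wrapped into (−180°, 180°]: 28.22°.
Δφ = 24.31 − -48.15 = 72.46°.
a = sin²(Δφ/2) + cos φ₁ · cos φ₂ · sin²(Δλ/2) = 0.385450.
c = 2·atan2(√a, √(1−a)) = 1.33964 rad → d = 6371·c ≈ 8534.86 km.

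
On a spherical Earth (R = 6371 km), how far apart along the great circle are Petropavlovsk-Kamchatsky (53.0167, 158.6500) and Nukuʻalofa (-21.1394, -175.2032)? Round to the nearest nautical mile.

4656 nmi

Δλ = -175.2032 − 158.6500 = -333.8532°; wrapped into (−180°, 180°]: 26.1468°.
Δφ = -21.1394 − 53.0167 = -74.1561°.
a = sin²(Δφ/2) + cos φ₁ · cos φ₂ · sin²(Δλ/2) = 0.392201.
c = 2·atan2(√a, √(1−a)) = 1.35349 rad → d = 6371·c ≈ 8623.09 km ≈ 4656.10 nmi.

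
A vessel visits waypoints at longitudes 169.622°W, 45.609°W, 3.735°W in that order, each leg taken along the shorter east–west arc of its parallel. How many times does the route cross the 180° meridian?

Leg 1: -169.622° → -45.609°, shortest Δλ = 124.013° (east) — does not cross 180°.
Leg 2: -45.609° → -3.735°, shortest Δλ = 41.874° (east) — does not cross 180°.
Total crossings: 0.

0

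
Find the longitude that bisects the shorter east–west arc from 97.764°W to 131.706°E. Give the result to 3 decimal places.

163.029°W

Signed shortest Δλ from -97.764° to +131.706° is -130.530°.
Midpoint longitude = -97.764° + (-130.530°)/2 = -97.764° − 65.265° = -163.029°.
(The naïve average (-97.764 + +131.706)/2 = 16.971° is on the wrong side of the globe.)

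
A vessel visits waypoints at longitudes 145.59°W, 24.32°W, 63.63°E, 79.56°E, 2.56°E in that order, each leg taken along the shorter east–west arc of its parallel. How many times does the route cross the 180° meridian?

0

Leg 1: -145.59° → -24.32°, shortest Δλ = 121.27° (east) — does not cross 180°.
Leg 2: -24.32° → +63.63°, shortest Δλ = 87.95° (east) — does not cross 180°.
Leg 3: +63.63° → +79.56°, shortest Δλ = 15.93° (east) — does not cross 180°.
Leg 4: +79.56° → +2.56°, shortest Δλ = -77.0° (west) — does not cross 180°.
Total crossings: 0.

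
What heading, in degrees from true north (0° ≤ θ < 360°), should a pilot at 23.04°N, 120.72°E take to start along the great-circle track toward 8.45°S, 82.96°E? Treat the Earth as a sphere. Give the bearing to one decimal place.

233.9°

Δλ = 82.96 − 120.72 = -37.76°.
θ = atan2( sin Δλ · cos φ₂ , cos φ₁ · sin φ₂ − sin φ₁ · cos φ₂ · cos Δλ )
  = atan2(-0.60571, -0.44128) = -126.075° → normalised to [0°, 360°): 233.925°.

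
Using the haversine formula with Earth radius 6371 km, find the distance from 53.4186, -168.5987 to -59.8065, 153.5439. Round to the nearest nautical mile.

7038 nmi

Δλ = 153.5439 − -168.5987 = 322.1426°; wrapped into (−180°, 180°]: -37.8574°.
Δφ = -59.8065 − 53.4186 = -113.2251°.
a = sin²(Δφ/2) + cos φ₁ · cos φ₂ · sin²(Δλ/2) = 0.728712.
c = 2·atan2(√a, √(1−a)) = 2.04589 rad → d = 6371·c ≈ 13034.38 km ≈ 7038.00 nmi.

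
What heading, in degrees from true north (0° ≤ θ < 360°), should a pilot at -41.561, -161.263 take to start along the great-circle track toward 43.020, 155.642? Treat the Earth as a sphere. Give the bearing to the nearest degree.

Δλ = 155.642 − -161.263 = 316.905°; wrapped into (−180°, 180°]: -43.095°.
θ = atan2( sin Δλ · cos φ₂ , cos φ₁ · sin φ₂ − sin φ₁ · cos φ₂ · cos Δλ )
  = atan2(-0.49951, 0.86468) = -30.014° → normalised to [0°, 360°): 329.986°.

330°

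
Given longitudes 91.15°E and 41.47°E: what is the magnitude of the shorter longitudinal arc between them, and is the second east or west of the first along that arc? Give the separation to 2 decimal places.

Raw difference: 41.47 − 91.15 = -49.68°.
Normalise into (−180°, 180°]: -49.68° stays -49.68°.
Negative ⇒ the second point lies to the west; separation 49.68°.

49.68° west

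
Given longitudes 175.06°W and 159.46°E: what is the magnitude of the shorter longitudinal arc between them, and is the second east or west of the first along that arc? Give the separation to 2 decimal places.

Raw difference: 159.46 − -175.06 = 334.52°.
Normalise into (−180°, 180°]: 334.52° − 360° = -25.48°.
Negative ⇒ the second point lies to the west; separation 25.48°.

25.48° west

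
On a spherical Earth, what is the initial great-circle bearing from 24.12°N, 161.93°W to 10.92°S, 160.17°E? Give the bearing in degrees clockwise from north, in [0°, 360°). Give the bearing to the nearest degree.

Δλ = 160.17 − -161.93 = 322.10°; wrapped into (−180°, 180°]: -37.90°.
θ = atan2( sin Δλ · cos φ₂ , cos φ₁ · sin φ₂ − sin φ₁ · cos φ₂ · cos Δλ )
  = atan2(-0.60316, -0.48952) = -129.062° → normalised to [0°, 360°): 230.938°.

231°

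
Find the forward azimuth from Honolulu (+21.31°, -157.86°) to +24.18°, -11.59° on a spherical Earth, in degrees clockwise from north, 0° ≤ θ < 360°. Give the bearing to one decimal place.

Δλ = -11.59 − -157.86 = 146.27°.
θ = atan2( sin Δλ · cos φ₂ , cos φ₁ · sin φ₂ − sin φ₁ · cos φ₂ · cos Δλ )
  = atan2(0.50656, 0.65732) = 37.620° → normalised to [0°, 360°): 37.620°.

37.6°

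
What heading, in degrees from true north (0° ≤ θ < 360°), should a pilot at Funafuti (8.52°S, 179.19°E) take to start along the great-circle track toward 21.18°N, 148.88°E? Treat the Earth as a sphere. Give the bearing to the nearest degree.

315°

Δλ = 148.88 − 179.19 = -30.31°.
θ = atan2( sin Δλ · cos φ₂ , cos φ₁ · sin φ₂ − sin φ₁ · cos φ₂ · cos Δλ )
  = atan2(-0.47059, 0.47658) = -44.638° → normalised to [0°, 360°): 315.362°.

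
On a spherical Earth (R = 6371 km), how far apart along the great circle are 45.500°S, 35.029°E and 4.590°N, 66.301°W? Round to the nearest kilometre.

Δλ = -66.301 − 35.029 = -101.330°.
Δφ = 4.590 − -45.500 = 50.090°.
a = sin²(Δφ/2) + cos φ₁ · cos φ₂ · sin²(Δλ/2) = 0.597168.
c = 2·atan2(√a, √(1−a)) = 1.76638 rad → d = 6371·c ≈ 11253.59 km.

11254 km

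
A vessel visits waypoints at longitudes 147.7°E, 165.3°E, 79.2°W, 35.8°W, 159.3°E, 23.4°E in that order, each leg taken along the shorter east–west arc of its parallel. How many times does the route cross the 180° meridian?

Leg 1: +147.7° → +165.3°, shortest Δλ = 17.6° (east) — does not cross 180°.
Leg 2: +165.3° → -79.2°, shortest Δλ = 115.5° (east) — crosses 180°.
Leg 3: -79.2° → -35.8°, shortest Δλ = 43.4° (east) — does not cross 180°.
Leg 4: -35.8° → +159.3°, shortest Δλ = -164.9° (west) — crosses 180°.
Leg 5: +159.3° → +23.4°, shortest Δλ = -135.9° (west) — does not cross 180°.
Total crossings: 2.

2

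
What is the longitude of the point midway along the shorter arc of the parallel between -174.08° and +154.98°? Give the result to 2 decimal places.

Signed shortest Δλ from -174.08° to +154.98° is -30.94°.
Midpoint longitude = -174.08° + (-30.94°)/2 = -174.08° − 15.47° = -189.55°.
Normalise into (−180°, 180°]: +170.45°.
(The naïve average (-174.08 + +154.98)/2 = -9.55° is on the wrong side of the globe.)

+170.45°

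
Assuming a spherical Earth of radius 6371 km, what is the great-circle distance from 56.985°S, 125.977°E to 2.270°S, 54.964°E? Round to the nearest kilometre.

Δλ = 54.964 − 125.977 = -71.013°.
Δφ = -2.270 − -56.985 = 54.715°.
a = sin²(Δφ/2) + cos φ₁ · cos φ₂ · sin²(Δλ/2) = 0.394827.
c = 2·atan2(√a, √(1−a)) = 1.35887 rad → d = 6371·c ≈ 8657.35 km.

8657 km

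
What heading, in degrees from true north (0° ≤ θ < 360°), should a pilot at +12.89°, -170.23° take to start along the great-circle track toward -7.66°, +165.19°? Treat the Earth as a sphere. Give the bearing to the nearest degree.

Δλ = 165.19 − -170.23 = 335.42°; wrapped into (−180°, 180°]: -24.58°.
θ = atan2( sin Δλ · cos φ₂ , cos φ₁ · sin φ₂ − sin φ₁ · cos φ₂ · cos Δλ )
  = atan2(-0.41225, -0.33099) = -128.760° → normalised to [0°, 360°): 231.240°.

231°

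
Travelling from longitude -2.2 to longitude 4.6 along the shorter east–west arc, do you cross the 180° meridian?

Signed shortest Δλ = ((4.6 − -2.2 + 180) mod 360) − 180 = 6.8°.
Going east by 6.8° from -2.2° reaches +4.6° without touching 180°.

No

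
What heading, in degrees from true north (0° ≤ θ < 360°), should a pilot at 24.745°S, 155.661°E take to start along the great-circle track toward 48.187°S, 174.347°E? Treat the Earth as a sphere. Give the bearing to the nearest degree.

Δλ = 174.347 − 155.661 = 18.686°.
θ = atan2( sin Δλ · cos φ₂ , cos φ₁ · sin φ₂ − sin φ₁ · cos φ₂ · cos Δλ )
  = atan2(0.21360, -0.41253) = 152.626° → normalised to [0°, 360°): 152.626°.

153°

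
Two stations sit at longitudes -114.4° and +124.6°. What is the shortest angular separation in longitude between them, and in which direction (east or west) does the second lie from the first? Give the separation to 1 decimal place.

121.0° west

Raw difference: 124.6 − -114.4 = 239.0°.
Normalise into (−180°, 180°]: 239.0° − 360° = -121.0°.
Negative ⇒ the second point lies to the west; separation 121.0°.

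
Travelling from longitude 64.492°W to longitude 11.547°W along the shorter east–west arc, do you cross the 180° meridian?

No

Signed shortest Δλ = ((-11.547 − -64.492 + 180) mod 360) − 180 = 52.945°.
Going east by 52.945° from -64.492° reaches -11.547° without touching 180°.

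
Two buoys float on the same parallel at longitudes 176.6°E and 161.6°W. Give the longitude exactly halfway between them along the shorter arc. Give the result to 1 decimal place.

Signed shortest Δλ from +176.6° to -161.6° is +21.8°.
Midpoint longitude = +176.6° + (+21.8°)/2 = +176.6° + 10.9° = +187.5°.
Normalise into (−180°, 180°]: -172.5°.
(The naïve average (+176.6 + -161.6)/2 = 7.5° is on the wrong side of the globe.)

172.5°W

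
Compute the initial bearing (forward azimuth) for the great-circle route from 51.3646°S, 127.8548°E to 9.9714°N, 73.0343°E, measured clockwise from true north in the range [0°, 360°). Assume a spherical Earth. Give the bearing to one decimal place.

304.4°

Δλ = 73.0343 − 127.8548 = -54.8205°.
θ = atan2( sin Δλ · cos φ₂ , cos φ₁ · sin φ₂ − sin φ₁ · cos φ₂ · cos Δλ )
  = atan2(-0.80500, 0.55136) = -55.592° → normalised to [0°, 360°): 304.408°.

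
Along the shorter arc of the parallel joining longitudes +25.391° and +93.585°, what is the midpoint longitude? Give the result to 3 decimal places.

+59.488°

Signed shortest Δλ from +25.391° to +93.585° is +68.194°.
Midpoint longitude = +25.391° + (+68.194°)/2 = +25.391° + 34.097° = +59.488°.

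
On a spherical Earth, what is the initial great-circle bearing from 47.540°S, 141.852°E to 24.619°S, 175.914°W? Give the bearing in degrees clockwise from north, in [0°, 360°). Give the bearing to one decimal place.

70.6°

Δλ = -175.914 − 141.852 = -317.766°; wrapped into (−180°, 180°]: 42.234°.
θ = atan2( sin Δλ · cos φ₂ , cos φ₁ · sin φ₂ − sin φ₁ · cos φ₂ · cos Δλ )
  = atan2(0.61106, 0.21536) = 70.586° → normalised to [0°, 360°): 70.586°.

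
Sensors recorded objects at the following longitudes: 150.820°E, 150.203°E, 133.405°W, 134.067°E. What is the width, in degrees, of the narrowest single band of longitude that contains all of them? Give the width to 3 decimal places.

Sort the longitudes: -133.405°, +134.067°, +150.203°, +150.820°.
Eastward gaps between consecutive values (wrapping around): 267.472°, 16.136°, 0.617°, 75.775°.
Largest gap = 267.472° ⇒ minimal covering band is its complement: 360° − 267.472° = 92.528°.
Band runs from +134.067° eastward to -133.405°, crossing the antimeridian.

92.528°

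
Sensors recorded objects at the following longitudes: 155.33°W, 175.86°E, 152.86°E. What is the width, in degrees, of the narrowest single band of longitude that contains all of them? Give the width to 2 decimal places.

Sort the longitudes: -155.33°, +152.86°, +175.86°.
Eastward gaps between consecutive values (wrapping around): 308.19°, 23.00°, 28.81°.
Largest gap = 308.19° ⇒ minimal covering band is its complement: 360° − 308.19° = 51.81°.
Band runs from +152.86° eastward to -155.33°, crossing the antimeridian.

51.81°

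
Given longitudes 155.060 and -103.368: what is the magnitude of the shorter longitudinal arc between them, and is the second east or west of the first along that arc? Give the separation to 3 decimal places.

101.572° east

Raw difference: -103.368 − 155.060 = -258.428°.
Normalise into (−180°, 180°]: -258.428° + 360° = 101.572°.
Positive ⇒ the second point lies to the east; separation 101.572°.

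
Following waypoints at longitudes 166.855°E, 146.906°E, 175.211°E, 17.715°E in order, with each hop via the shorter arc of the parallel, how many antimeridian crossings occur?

Leg 1: +166.855° → +146.906°, shortest Δλ = -19.949° (west) — does not cross 180°.
Leg 2: +146.906° → +175.211°, shortest Δλ = 28.305° (east) — does not cross 180°.
Leg 3: +175.211° → +17.715°, shortest Δλ = -157.496° (west) — does not cross 180°.
Total crossings: 0.

0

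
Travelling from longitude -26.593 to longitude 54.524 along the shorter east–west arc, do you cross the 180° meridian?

No

Signed shortest Δλ = ((54.524 − -26.593 + 180) mod 360) − 180 = 81.117°.
Going east by 81.117° from -26.593° reaches +54.524° without touching 180°.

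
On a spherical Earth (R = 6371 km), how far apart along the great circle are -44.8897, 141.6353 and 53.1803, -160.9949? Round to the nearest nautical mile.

6583 nmi

Δλ = -160.9949 − 141.6353 = -302.6302°; wrapped into (−180°, 180°]: 57.3698°.
Δφ = 53.1803 − -44.8897 = 98.0700°.
a = sin²(Δφ/2) + cos φ₁ · cos φ₂ · sin²(Δλ/2) = 0.668012.
c = 2·atan2(√a, √(1−a)) = 1.91349 rad → d = 6371·c ≈ 12190.84 km ≈ 6582.53 nmi.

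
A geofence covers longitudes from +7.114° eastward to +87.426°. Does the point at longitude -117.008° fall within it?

Band width going east from +7.114° to +87.426°: ((87.426 − 7.114) mod 360) = 80.312°.
Offset of -117.008° east of the west edge: ((-117.008 − 7.114) mod 360) = 235.878°.
235.878° > 80.312° ⇒ outside.

No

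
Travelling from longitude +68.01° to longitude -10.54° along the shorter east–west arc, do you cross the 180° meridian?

Signed shortest Δλ = ((-10.54 − 68.01 + 180) mod 360) − 180 = -78.55°.
Going west by 78.55° from +68.01° reaches -10.54° without touching 180°.

No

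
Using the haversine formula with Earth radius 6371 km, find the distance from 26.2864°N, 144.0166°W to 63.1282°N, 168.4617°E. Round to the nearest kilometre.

Δλ = 168.4617 − -144.0166 = 312.4783°; wrapped into (−180°, 180°]: -47.5217°.
Δφ = 63.1282 − 26.2864 = 36.8418°.
a = sin²(Δφ/2) + cos φ₁ · cos φ₂ · sin²(Δλ/2) = 0.165644.
c = 2·atan2(√a, √(1−a)) = 0.83832 rad → d = 6371·c ≈ 5340.94 km.

5341 km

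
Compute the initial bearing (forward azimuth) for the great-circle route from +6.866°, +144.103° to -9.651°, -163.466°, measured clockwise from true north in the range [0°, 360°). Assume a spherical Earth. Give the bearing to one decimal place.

107.0°

Δλ = -163.466 − 144.103 = -307.569°; wrapped into (−180°, 180°]: 52.431°.
θ = atan2( sin Δλ · cos φ₂ , cos φ₁ · sin φ₂ − sin φ₁ · cos φ₂ · cos Δλ )
  = atan2(0.78140, -0.23830) = 106.960° → normalised to [0°, 360°): 106.960°.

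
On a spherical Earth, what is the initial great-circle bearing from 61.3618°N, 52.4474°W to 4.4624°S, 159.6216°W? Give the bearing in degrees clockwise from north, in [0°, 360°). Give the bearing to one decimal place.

283.1°

Δλ = -159.6216 − -52.4474 = -107.1742°.
θ = atan2( sin Δλ · cos φ₂ , cos φ₁ · sin φ₂ − sin φ₁ · cos φ₂ · cos Δλ )
  = atan2(-0.95252, 0.22108) = -76.933° → normalised to [0°, 360°): 283.067°.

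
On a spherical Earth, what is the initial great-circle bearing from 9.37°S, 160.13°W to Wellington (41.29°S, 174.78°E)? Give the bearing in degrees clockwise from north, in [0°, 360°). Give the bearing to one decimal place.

210.5°

Δλ = 174.78 − -160.13 = 334.91°; wrapped into (−180°, 180°]: -25.09°.
θ = atan2( sin Δλ · cos φ₂ , cos φ₁ · sin φ₂ − sin φ₁ · cos φ₂ · cos Δλ )
  = atan2(-0.31862, -0.54028) = -149.471° → normalised to [0°, 360°): 210.529°.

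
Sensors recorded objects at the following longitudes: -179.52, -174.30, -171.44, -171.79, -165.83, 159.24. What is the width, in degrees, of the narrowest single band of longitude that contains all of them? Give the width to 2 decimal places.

Sort the longitudes: -179.52°, -174.30°, -171.79°, -171.44°, -165.83°, +159.24°.
Eastward gaps between consecutive values (wrapping around): 5.22°, 2.51°, 0.35°, 5.61°, 325.07°, 21.24°.
Largest gap = 325.07° ⇒ minimal covering band is its complement: 360° − 325.07° = 34.93°.
Band runs from +159.24° eastward to -165.83°, crossing the antimeridian.

34.93°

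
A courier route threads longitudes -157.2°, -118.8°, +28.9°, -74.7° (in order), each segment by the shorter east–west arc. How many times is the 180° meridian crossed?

Leg 1: -157.2° → -118.8°, shortest Δλ = 38.4° (east) — does not cross 180°.
Leg 2: -118.8° → +28.9°, shortest Δλ = 147.7° (east) — does not cross 180°.
Leg 3: +28.9° → -74.7°, shortest Δλ = -103.6° (west) — does not cross 180°.
Total crossings: 0.

0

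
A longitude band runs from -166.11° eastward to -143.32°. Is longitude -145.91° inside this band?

Band width going east from -166.11° to -143.32°: ((-143.32 − -166.11) mod 360) = 22.79°.
Offset of -145.91° east of the west edge: ((-145.91 − -166.11) mod 360) = 20.20°.
20.20° ≤ 22.79° ⇒ inside.

Yes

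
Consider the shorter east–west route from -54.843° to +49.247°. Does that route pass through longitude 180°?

Signed shortest Δλ = ((49.247 − -54.843 + 180) mod 360) − 180 = 104.09°.
Going east by 104.09° from -54.843° reaches +49.247° without touching 180°.

No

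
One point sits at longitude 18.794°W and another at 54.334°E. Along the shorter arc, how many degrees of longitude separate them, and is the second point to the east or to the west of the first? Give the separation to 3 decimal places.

Raw difference: 54.334 − -18.794 = 73.128°.
Normalise into (−180°, 180°]: 73.128° stays 73.128°.
Positive ⇒ the second point lies to the east; separation 73.128°.

73.128° east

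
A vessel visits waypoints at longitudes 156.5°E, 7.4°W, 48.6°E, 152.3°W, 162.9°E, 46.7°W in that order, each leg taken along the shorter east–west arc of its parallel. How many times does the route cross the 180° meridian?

3

Leg 1: +156.5° → -7.4°, shortest Δλ = -163.9° (west) — does not cross 180°.
Leg 2: -7.4° → +48.6°, shortest Δλ = 56.0° (east) — does not cross 180°.
Leg 3: +48.6° → -152.3°, shortest Δλ = 159.1° (east) — crosses 180°.
Leg 4: -152.3° → +162.9°, shortest Δλ = -44.8° (west) — crosses 180°.
Leg 5: +162.9° → -46.7°, shortest Δλ = 150.4° (east) — crosses 180°.
Total crossings: 3.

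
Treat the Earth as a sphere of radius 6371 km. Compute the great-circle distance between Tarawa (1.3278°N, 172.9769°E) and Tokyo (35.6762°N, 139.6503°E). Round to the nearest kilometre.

5138 km

Δλ = 139.6503 − 172.9769 = -33.3266°.
Δφ = 35.6762 − 1.3278 = 34.3484°.
a = sin²(Δφ/2) + cos φ₁ · cos φ₂ · sin²(Δλ/2) = 0.153964.
c = 2·atan2(√a, √(1−a)) = 0.80644 rad → d = 6371·c ≈ 5137.83 km.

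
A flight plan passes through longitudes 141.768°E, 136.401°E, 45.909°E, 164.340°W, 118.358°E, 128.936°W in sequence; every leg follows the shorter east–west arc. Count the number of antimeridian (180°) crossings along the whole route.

3

Leg 1: +141.768° → +136.401°, shortest Δλ = -5.367° (west) — does not cross 180°.
Leg 2: +136.401° → +45.909°, shortest Δλ = -90.492° (west) — does not cross 180°.
Leg 3: +45.909° → -164.340°, shortest Δλ = 149.751° (east) — crosses 180°.
Leg 4: -164.340° → +118.358°, shortest Δλ = -77.302° (west) — crosses 180°.
Leg 5: +118.358° → -128.936°, shortest Δλ = 112.706° (east) — crosses 180°.
Total crossings: 3.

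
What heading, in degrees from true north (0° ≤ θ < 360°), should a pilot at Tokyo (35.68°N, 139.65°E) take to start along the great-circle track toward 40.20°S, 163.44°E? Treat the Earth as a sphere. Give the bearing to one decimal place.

161.7°

Δλ = 163.44 − 139.65 = 23.79°.
θ = atan2( sin Δλ · cos φ₂ , cos φ₁ · sin φ₂ − sin φ₁ · cos φ₂ · cos Δλ )
  = atan2(0.30810, -0.93193) = 161.706° → normalised to [0°, 360°): 161.706°.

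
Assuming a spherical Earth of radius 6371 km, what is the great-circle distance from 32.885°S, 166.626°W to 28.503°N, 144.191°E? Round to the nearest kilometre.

Δλ = 144.191 − -166.626 = 310.817°; wrapped into (−180°, 180°]: -49.183°.
Δφ = 28.503 − -32.885 = 61.388°.
a = sin²(Δφ/2) + cos φ₁ · cos φ₂ · sin²(Δλ/2) = 0.388363.
c = 2·atan2(√a, √(1−a)) = 1.34562 rad → d = 6371·c ≈ 8572.97 km.

8573 km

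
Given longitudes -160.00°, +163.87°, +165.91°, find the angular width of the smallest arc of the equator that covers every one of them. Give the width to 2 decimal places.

Sort the longitudes: -160.00°, +163.87°, +165.91°.
Eastward gaps between consecutive values (wrapping around): 323.87°, 2.04°, 34.09°.
Largest gap = 323.87° ⇒ minimal covering band is its complement: 360° − 323.87° = 36.13°.
Band runs from +163.87° eastward to -160.00°, crossing the antimeridian.

36.13°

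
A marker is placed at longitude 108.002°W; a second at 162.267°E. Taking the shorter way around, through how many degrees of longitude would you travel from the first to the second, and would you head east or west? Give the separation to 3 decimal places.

89.731° west

Raw difference: 162.267 − -108.002 = 270.269°.
Normalise into (−180°, 180°]: 270.269° − 360° = -89.731°.
Negative ⇒ the second point lies to the west; separation 89.731°.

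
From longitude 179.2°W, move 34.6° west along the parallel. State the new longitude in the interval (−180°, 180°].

Start at -179.2°; shift −34.6° → -213.8°.
-213.8° lies outside (−180°, 180°]; add 360° → +146.2°.

146.2°E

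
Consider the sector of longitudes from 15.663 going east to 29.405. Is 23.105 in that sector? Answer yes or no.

Yes

Band width going east from +15.663° to +29.405°: ((29.405 − 15.663) mod 360) = 13.742°.
Offset of +23.105° east of the west edge: ((23.105 − 15.663) mod 360) = 7.442°.
7.442° ≤ 13.742° ⇒ inside.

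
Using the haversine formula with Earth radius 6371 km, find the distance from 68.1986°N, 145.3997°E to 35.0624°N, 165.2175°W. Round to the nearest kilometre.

4782 km

Δλ = -165.2175 − 145.3997 = -310.6172°; wrapped into (−180°, 180°]: 49.3828°.
Δφ = 35.0624 − 68.1986 = -33.1362°.
a = sin²(Δφ/2) + cos φ₁ · cos φ₂ · sin²(Δλ/2) = 0.134360.
c = 2·atan2(√a, √(1−a)) = 0.75060 rad → d = 6371·c ≈ 4782.07 km.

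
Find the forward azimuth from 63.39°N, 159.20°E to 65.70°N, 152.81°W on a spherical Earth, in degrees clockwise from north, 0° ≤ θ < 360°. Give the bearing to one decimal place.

62.1°

Δλ = -152.81 − 159.20 = -312.01°; wrapped into (−180°, 180°]: 47.99°.
θ = atan2( sin Δλ · cos φ₂ , cos φ₁ · sin φ₂ − sin φ₁ · cos φ₂ · cos Δλ )
  = atan2(0.30577, 0.16199) = 62.086° → normalised to [0°, 360°): 62.086°.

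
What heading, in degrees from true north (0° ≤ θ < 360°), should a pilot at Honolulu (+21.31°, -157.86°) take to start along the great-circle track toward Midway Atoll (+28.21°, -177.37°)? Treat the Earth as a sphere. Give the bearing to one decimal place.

295.2°

Δλ = -177.37 − -157.86 = -19.51°.
θ = atan2( sin Δλ · cos φ₂ , cos φ₁ · sin φ₂ − sin φ₁ · cos φ₂ · cos Δλ )
  = atan2(-0.29430, 0.13852) = -64.794° → normalised to [0°, 360°): 295.206°.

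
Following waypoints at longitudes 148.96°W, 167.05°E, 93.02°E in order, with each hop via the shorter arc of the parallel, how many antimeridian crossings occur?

1

Leg 1: -148.96° → +167.05°, shortest Δλ = -43.99° (west) — crosses 180°.
Leg 2: +167.05° → +93.02°, shortest Δλ = -74.03° (west) — does not cross 180°.
Total crossings: 1.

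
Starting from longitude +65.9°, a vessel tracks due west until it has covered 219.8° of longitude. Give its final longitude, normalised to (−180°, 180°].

-153.9°

Start at +65.9°; shift −219.8° → -153.9°.
-153.9° already lies in (−180°, 180°].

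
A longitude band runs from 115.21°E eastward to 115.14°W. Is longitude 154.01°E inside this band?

Yes

Band width going east from +115.21° to -115.14°: ((-115.14 − 115.21) mod 360) = 129.65°.
Offset of +154.01° east of the west edge: ((154.01 − 115.21) mod 360) = 38.80°.
38.80° ≤ 129.65° ⇒ inside.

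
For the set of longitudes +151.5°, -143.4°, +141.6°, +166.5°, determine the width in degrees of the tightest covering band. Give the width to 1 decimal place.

Sort the longitudes: -143.4°, +141.6°, +151.5°, +166.5°.
Eastward gaps between consecutive values (wrapping around): 285.0°, 9.9°, 15.0°, 50.1°.
Largest gap = 285.0° ⇒ minimal covering band is its complement: 360° − 285.0° = 75.0°.
Band runs from +141.6° eastward to -143.4°, crossing the antimeridian.

75.0°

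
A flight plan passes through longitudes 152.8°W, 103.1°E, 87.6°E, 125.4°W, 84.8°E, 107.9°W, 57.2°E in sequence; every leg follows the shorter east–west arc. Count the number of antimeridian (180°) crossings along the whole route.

Leg 1: -152.8° → +103.1°, shortest Δλ = -104.1° (west) — crosses 180°.
Leg 2: +103.1° → +87.6°, shortest Δλ = -15.5° (west) — does not cross 180°.
Leg 3: +87.6° → -125.4°, shortest Δλ = 147.0° (east) — crosses 180°.
Leg 4: -125.4° → +84.8°, shortest Δλ = -149.8° (west) — crosses 180°.
Leg 5: +84.8° → -107.9°, shortest Δλ = 167.3° (east) — crosses 180°.
Leg 6: -107.9° → +57.2°, shortest Δλ = 165.1° (east) — does not cross 180°.
Total crossings: 4.

4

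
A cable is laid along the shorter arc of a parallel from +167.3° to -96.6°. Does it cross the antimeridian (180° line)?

Yes

Naïve |-96.6 − 167.3| = 263.9° > 180°, so the shorter arc goes the other way round — across 180°.
Signed shortest Δλ = ((-96.6 − 167.3 + 180) mod 360) − 180 = 96.1°.
Going east by 96.1° from +167.3° passes through 180° before reaching -96.6°.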